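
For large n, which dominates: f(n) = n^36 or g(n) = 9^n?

g(n) = 9^n grows faster: any exponential with base > 1 dominates every polynomial.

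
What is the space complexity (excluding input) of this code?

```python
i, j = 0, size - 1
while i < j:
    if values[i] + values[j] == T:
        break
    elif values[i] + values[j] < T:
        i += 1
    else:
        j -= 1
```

Space complexity: O(1).
Only a constant amount of auxiliary storage is used; nothing grows with n.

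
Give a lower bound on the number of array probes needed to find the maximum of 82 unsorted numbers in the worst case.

Adversary: any unprobed cell could hold a value larger than everything seen so far. If fewer than 82 cells are probed, the adversary places the max in an unprobed cell. So all 82 cells must be examined; together with 82-1 comparisons this is tight.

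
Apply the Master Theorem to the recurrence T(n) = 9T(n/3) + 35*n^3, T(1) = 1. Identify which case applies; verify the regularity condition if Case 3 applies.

a=9, b=3, f(n)=35*n^3.
log_3(9) = 2 < 3.
f(n) = Omega(n^(2+epsilon)) for some epsilon > 0, so Case 3 is the candidate.
Regularity: a*f(n/b) = 9*35*(n/3)^3 = (9/27)*35*n^3 <= c*f(n) with c = 9/27 < 1. Satisfied.
Case 3: T(n) = Theta(n^3).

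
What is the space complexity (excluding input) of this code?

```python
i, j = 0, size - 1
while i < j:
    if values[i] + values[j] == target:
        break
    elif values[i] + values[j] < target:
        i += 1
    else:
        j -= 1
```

Space complexity: O(1).
Only a constant amount of auxiliary storage is used; nothing grows with n.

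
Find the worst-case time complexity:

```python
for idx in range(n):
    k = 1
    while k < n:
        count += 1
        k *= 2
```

Time complexity: O(n log n).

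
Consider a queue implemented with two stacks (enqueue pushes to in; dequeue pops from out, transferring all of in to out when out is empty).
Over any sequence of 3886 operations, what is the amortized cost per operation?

Each element is pushed to in once, popped once, pushed to out once, and popped once: 4 unit operations over its lifetime. Over 3886 operations the total work is O(3886). Amortized O(1) per enqueue/dequeue.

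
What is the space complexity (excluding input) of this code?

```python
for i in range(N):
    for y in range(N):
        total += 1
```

Space complexity: O(1).
Only a constant amount of auxiliary storage is used; nothing grows with n.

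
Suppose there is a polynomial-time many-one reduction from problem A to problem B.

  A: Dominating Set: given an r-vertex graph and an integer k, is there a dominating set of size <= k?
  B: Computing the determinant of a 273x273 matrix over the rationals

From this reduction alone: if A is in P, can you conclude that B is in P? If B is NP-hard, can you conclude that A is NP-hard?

A poly-time reduction A <=_p B transfers tractability DOWN (B easy => A easy) and hardness UP (A hard => B hard), not the reverse.
From A in P, the reduction alone does NOT give B in P: any problem in P trivially reduces to SAT, yet SAT is not known to be in P.
From B NP-hard, the reduction alone does NOT give A NP-hard: again, easy problems reduce to hard ones.
(Here in fact A is NP-complete and B is in P, so no such reduction is known -- its existence would imply P = NP; the analysis concerns only what the assumed reduction would or would not let you conclude.)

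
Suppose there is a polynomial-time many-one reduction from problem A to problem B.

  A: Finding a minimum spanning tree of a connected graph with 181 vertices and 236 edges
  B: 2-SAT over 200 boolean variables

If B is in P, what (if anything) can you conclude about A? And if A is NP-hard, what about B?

A poly-time reduction A <=_p B means any A-instance can be transformed to a B-instance in poly time.
If B is in P: compose the reduction with B's poly-time algorithm to solve A in poly time, so A is in P.
If A is NP-hard: every NP problem reduces to A, which reduces to B; composing reductions, every NP problem reduces to B, so B is NP-hard.
(Here in fact A is P and B is P.)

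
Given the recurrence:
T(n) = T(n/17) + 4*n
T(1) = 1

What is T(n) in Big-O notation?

Geometric series: 4*n*(1 + 1/17 + 1/17^2 + ...) = O(n). T(n) = O(n).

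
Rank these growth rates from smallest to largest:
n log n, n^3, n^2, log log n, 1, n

Ordered by growth rate: 1 < log log n < n < n log n < n^2 < n^3.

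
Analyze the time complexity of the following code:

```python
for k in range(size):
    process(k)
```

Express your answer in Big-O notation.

Time complexity: O(n).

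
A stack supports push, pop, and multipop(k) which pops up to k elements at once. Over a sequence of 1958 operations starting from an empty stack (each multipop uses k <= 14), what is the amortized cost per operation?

Each element is pushed exactly once and popped at most once (whether by pop or as part of a multipop). So the total number of individual pops over the whole sequence is at most the number of pushes, which is at most 1958. Total work <= 2 * 1958, hence O(1) amortized per operation.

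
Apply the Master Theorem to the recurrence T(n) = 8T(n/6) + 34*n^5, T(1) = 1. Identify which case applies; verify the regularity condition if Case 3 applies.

a=8, b=6, f(n)=34*n^5.
log_6(8) = 1.161 < 5.
f(n) = Omega(n^(1.161+epsilon)) for some epsilon > 0, so Case 3 is the candidate.
Regularity: a*f(n/b) = 8*34*(n/6)^5 = (8/7776)*34*n^5 <= c*f(n) with c = 8/7776 < 1. Satisfied.
Case 3: T(n) = Theta(n^5).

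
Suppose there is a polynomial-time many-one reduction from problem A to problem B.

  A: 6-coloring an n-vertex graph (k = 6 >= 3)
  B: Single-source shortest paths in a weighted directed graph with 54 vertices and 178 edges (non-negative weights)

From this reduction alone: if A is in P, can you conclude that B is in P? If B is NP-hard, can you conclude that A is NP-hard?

A poly-time reduction A <=_p B transfers tractability DOWN (B easy => A easy) and hardness UP (A hard => B hard), not the reverse.
From A in P, the reduction alone does NOT give B in P: any problem in P trivially reduces to SAT, yet SAT is not known to be in P.
From B NP-hard, the reduction alone does NOT give A NP-hard: again, easy problems reduce to hard ones.
(Here in fact A is NP-complete and B is in P, so no such reduction is known -- its existence would imply P = NP; the analysis concerns only what the assumed reduction would or would not let you conclude.)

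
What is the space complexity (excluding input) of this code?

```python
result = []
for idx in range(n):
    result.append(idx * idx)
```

Space complexity: O(n).
Auxiliary storage grows linearly with the input size n in the worst case.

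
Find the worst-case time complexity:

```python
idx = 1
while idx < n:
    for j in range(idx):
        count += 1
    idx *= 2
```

Time complexity: O(n).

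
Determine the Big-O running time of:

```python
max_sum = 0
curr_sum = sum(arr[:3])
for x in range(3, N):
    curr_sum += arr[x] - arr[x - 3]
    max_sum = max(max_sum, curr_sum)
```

Time complexity: O(n).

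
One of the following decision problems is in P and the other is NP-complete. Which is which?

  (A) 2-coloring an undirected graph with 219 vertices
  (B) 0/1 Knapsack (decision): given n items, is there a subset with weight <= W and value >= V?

(A) is P: 2-coloring is bipartiteness testing via BFS, O(V+E).
(B) is NP-complete: reduces from Subset Sum.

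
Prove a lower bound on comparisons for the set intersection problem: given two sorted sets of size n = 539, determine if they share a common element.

For two sorted arrays of size n = 539, any correct algorithm must examine Omega(n) elements. If fewer are examined, an adversary places a common element in an unexamined gap. A merge-based scan achieves O(n), so the bound is tight.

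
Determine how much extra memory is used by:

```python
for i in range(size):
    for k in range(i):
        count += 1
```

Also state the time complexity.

Space complexity: O(1).
Only a constant amount of auxiliary storage is used; nothing grows with n.
Time complexity: O(n^2).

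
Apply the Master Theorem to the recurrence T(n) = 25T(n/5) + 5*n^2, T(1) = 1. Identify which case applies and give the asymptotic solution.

a=25, b=5, f(n)=5*n^2.
log_5(25) = 2, so n^(log_b(a)) = n^2.
f(n) = Theta(n^2), so Case 2 applies.
T(n) = Theta(n^2 log n).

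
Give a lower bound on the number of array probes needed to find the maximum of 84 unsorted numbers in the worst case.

Adversary: any unprobed cell could hold a value larger than everything seen so far. If fewer than 84 cells are probed, the adversary places the max in an unprobed cell. So all 84 cells must be examined; together with 84-1 comparisons this is tight.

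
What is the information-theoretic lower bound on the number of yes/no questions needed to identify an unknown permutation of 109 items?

There are 109! = 144385958320249358220488210246279753379312820313396029159834075622223337844983482099636001195615259277084033387619818092804737714758384244334160217374720000000000000000000000000 permutations. Each yes/no question gives at most 1 bit, so at least ceil(log_2(144385958320249358220488210246279753379312820313396029159834075622223337844983482099636001195615259277084033387619818092804737714758384244334160217374720000000000000000000000000)) = 586 questions are needed.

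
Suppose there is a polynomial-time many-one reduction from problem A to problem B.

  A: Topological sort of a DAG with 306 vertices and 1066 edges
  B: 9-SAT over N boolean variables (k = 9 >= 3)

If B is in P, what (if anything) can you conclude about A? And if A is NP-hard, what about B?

A poly-time reduction A <=_p B means any A-instance can be transformed to a B-instance in poly time.
If B is in P: compose the reduction with B's poly-time algorithm to solve A in poly time, so A is in P.
If A is NP-hard: every NP problem reduces to A, which reduces to B; composing reductions, every NP problem reduces to B, so B is NP-hard.
(Here in fact A is P and B is NP-complete.)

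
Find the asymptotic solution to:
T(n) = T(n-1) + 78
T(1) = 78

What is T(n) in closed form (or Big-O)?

Unrolling: T(n) = T(n-1) + 78 = T(n-2) + 2*78 = ... = T(1) + (n-1)*78 = 78 + (n-1)*78 = 78n.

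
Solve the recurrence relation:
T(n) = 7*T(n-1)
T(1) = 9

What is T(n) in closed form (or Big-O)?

Each step multiplies by 7. T(n) = T(1)*7^(n-1) = 9*7^(n-1).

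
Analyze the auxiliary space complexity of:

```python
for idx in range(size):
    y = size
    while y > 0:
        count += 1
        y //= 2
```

Space complexity: O(1).
Only a constant amount of auxiliary storage is used; nothing grows with n.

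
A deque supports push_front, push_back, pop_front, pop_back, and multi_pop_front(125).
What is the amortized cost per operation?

Assign 2 credits to each push operation. A pop uses 1 saved credit. multi_pop_front(125) uses up to 125 saved credits from previous pushes. Credits never go negative. Amortized cost is O(1).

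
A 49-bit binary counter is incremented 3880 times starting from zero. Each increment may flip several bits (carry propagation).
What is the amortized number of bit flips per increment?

Bit i flips on every 2^i-th increment, so over 3880 increments bit i flips floor(3880/2^i) times. Summing over i: total flips < 2 * 3880. Amortized: < 2 = O(1) per increment.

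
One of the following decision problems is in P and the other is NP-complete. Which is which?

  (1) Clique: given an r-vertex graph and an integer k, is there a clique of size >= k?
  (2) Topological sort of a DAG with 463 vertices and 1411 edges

(1) is NP-complete: complement of Independent Set / Vertex Cover (with k part of the input).
(2) is P: DFS-based topological sort runs in O(V+E).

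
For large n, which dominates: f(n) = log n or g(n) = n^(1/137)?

g(n) = n^(1/137) grows faster: any positive power of n dominates log n.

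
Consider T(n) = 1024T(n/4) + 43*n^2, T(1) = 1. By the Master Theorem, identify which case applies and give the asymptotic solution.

a=1024, b=4, f(n)=43*n^2.
log_4(1024) = 5 > 2.
Since f(n) = O(n^2) is polynomially smaller than n^5, Case 1 applies.
T(n) = Theta(n^5).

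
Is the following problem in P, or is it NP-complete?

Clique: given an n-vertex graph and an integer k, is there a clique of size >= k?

This problem is NP-complete: complement of Independent Set / Vertex Cover (with k part of the input).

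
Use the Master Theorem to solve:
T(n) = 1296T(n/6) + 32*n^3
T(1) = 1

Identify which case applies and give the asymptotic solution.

a=1296, b=6, f(n)=32*n^3.
log_6(1296) = 4 > 3.
Since f(n) = O(n^3) is polynomially smaller than n^4, Case 1 applies.
T(n) = Theta(n^4).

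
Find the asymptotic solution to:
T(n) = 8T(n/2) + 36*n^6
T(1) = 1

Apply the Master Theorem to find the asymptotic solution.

a=8, b=2, f(n)=36*n^6. log_2(8) = 3 < 6. Case 3: T(n) = O(n^6).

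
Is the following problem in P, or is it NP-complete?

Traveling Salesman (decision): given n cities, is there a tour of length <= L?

This problem is NP-complete: reduces from Hamiltonian Cycle.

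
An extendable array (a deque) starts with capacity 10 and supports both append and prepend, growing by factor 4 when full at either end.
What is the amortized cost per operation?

Growth at either end copies all elements; capacities form a geometric sequence with ratio 4, so total copy cost over n operations is O(n) (two geometric series). Amortized O(1).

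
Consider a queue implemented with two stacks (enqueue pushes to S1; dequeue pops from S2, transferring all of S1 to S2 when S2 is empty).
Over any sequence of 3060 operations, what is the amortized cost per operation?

Each element is pushed to S1 once, popped once, pushed to S2 once, and popped once: 4 unit operations over its lifetime. Over 3060 operations the total work is O(3060). Amortized O(1) per enqueue/dequeue.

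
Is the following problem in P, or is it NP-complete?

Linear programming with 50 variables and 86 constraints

This problem is in P: the ellipsoid and interior-point methods run in polynomial time.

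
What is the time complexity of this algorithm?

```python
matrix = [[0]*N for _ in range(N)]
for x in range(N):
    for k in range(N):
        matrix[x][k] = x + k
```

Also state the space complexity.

Time complexity: O(n^2).
Space complexity: O(n^2).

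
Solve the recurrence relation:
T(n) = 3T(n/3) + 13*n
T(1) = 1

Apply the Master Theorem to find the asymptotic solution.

a=3, b=3, f(n)=13*n. log_3(3) = 1. Case 2: T(n) = O(n log n).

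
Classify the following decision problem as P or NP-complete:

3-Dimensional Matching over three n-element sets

This problem is NP-complete: one of Karp's 21 NP-complete problems.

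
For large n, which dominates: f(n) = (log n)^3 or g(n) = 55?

f(n) = (log n)^3 grows faster: any unbounded function dominates a constant.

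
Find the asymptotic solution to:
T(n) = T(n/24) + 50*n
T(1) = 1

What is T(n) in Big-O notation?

Geometric series: 50*n*(1 + 1/24 + 1/24^2 + ...) = O(n). T(n) = O(n).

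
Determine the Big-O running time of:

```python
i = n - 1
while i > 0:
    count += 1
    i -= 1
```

Time complexity: O(n).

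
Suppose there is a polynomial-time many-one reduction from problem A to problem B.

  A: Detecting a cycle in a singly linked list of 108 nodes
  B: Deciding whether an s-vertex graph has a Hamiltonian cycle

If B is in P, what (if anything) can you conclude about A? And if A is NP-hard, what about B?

A poly-time reduction A <=_p B means any A-instance can be transformed to a B-instance in poly time.
If B is in P: compose the reduction with B's poly-time algorithm to solve A in poly time, so A is in P.
If A is NP-hard: every NP problem reduces to A, which reduces to B; composing reductions, every NP problem reduces to B, so B is NP-hard.
(Here in fact A is P and B is NP-complete.)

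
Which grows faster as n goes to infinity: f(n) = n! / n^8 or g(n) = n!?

g(n) = n! grows faster: the ratio n!/(n!/n^8) = n^8 -> infinity.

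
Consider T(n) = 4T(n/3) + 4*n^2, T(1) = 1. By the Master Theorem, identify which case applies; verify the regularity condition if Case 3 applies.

a=4, b=3, f(n)=4*n^2.
log_3(4) = 1.262 < 2.
f(n) = Omega(n^(1.262+epsilon)) for some epsilon > 0, so Case 3 is the candidate.
Regularity: a*f(n/b) = 4*4*(n/3)^2 = (4/9)*4*n^2 <= c*f(n) with c = 4/9 < 1. Satisfied.
Case 3: T(n) = Theta(n^2).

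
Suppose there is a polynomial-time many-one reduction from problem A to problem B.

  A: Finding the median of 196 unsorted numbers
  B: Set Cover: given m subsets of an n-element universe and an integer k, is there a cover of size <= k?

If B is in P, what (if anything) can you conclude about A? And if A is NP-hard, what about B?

A poly-time reduction A <=_p B means any A-instance can be transformed to a B-instance in poly time.
If B is in P: compose the reduction with B's poly-time algorithm to solve A in poly time, so A is in P.
If A is NP-hard: every NP problem reduces to A, which reduces to B; composing reductions, every NP problem reduces to B, so B is NP-hard.
(Here in fact A is P and B is NP-complete.)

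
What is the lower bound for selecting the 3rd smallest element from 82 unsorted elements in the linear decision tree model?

Selecting the 3rd smallest of 82 elements requires Omega(n) comparisons. Every element must be compared at least once. The BFPRT algorithm achieves O(n), making this tight.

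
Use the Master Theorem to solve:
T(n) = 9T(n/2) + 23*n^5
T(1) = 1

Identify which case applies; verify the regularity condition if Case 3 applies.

a=9, b=2, f(n)=23*n^5.
log_2(9) = 3.17 < 5.
f(n) = Omega(n^(3.17+epsilon)) for some epsilon > 0, so Case 3 is the candidate.
Regularity: a*f(n/b) = 9*23*(n/2)^5 = (9/32)*23*n^5 <= c*f(n) with c = 9/32 < 1. Satisfied.
Case 3: T(n) = Theta(n^5).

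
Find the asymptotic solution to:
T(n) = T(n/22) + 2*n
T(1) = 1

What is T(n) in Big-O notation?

Geometric series: 2*n*(1 + 1/22 + 1/22^2 + ...) = O(n). T(n) = O(n).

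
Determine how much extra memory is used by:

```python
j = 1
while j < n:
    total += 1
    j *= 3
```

Space complexity: O(1).
Only a constant amount of auxiliary storage is used; nothing grows with n.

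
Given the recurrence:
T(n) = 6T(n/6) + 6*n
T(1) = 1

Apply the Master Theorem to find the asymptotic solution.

a=6, b=6, f(n)=6*n. log_6(6) = 1. Case 2: T(n) = O(n log n).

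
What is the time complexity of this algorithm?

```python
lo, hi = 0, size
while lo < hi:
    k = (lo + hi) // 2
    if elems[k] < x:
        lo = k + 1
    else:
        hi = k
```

Time complexity: O(log n).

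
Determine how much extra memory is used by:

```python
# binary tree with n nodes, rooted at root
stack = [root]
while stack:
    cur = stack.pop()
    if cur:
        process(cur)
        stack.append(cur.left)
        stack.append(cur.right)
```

Space complexity: O(n).
Auxiliary storage grows linearly with the input size n in the worst case.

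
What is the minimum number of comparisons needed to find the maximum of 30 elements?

Finding the maximum requires 29 comparisons. Each comparison eliminates exactly one candidate. With 30 candidates, we need 29 eliminations.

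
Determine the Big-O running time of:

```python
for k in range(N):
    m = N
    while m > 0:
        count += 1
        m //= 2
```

Time complexity: O(n log n).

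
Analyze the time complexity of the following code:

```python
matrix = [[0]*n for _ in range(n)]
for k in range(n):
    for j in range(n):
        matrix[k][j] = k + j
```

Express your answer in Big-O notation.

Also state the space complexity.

Time complexity: O(n^2).
Space complexity: O(n^2).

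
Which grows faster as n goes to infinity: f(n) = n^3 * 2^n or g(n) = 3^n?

g(n) = 3^n grows faster: 3^n / (n^3 2^n) = (3/2)^n / n^3 -> infinity since 3/2 > 1.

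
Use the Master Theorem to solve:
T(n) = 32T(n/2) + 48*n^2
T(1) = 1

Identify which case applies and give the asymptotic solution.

a=32, b=2, f(n)=48*n^2.
log_2(32) = 5 > 2.
Since f(n) = O(n^2) is polynomially smaller than n^5, Case 1 applies.
T(n) = Theta(n^5).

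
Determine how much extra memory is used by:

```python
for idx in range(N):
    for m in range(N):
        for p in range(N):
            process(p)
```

Space complexity: O(1).
Only a constant amount of auxiliary storage is used; nothing grows with n.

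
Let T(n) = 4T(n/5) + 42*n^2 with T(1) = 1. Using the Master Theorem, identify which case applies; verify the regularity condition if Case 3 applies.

a=4, b=5, f(n)=42*n^2.
log_5(4) = 0.8614 < 2.
f(n) = Omega(n^(0.8614+epsilon)) for some epsilon > 0, so Case 3 is the candidate.
Regularity: a*f(n/b) = 4*42*(n/5)^2 = (4/25)*42*n^2 <= c*f(n) with c = 4/25 < 1. Satisfied.
Case 3: T(n) = Theta(n^2).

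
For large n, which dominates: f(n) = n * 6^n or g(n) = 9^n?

g(n) = 9^n grows faster: 9^n / (n 6^n) = (9/6)^n / n -> infinity since 9/6 > 1.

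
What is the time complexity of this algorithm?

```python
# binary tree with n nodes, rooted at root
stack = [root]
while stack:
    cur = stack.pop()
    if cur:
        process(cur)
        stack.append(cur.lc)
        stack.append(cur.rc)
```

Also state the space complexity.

Time complexity: O(n).
Space complexity: O(n).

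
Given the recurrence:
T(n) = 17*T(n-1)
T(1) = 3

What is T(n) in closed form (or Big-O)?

Each step multiplies by 17. T(n) = T(1)*17^(n-1) = 3*17^(n-1).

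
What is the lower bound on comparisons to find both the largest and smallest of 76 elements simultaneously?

Pair elements first (floor(76/2) comparisons), then find max among winners and min among losers. Total: ceil(3*76/2) - 2 = 112 comparisons.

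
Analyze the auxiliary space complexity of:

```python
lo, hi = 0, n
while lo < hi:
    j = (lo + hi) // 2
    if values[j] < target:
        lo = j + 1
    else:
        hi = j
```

Space complexity: O(1).
Only a constant amount of auxiliary storage is used; nothing grows with n.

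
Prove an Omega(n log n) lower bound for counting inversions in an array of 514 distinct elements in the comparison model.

Decision-tree argument: at any leaf, the comparisons made (with transitivity) must totally order all 514 elements -- otherwise some pair (i,j) is unordered, and an adversary can present two inputs agreeing on every comparison made but with that pair flipped, changing the inversion count by 1, so the leaf's output is wrong on one of them. Hence the tree has >= 514! leaves and height >= log_2(514!) = Omega(n log n). Modified merge sort achieves O(n log n).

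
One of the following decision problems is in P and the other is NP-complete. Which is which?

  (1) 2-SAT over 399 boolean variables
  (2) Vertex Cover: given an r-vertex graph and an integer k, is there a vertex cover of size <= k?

(1) is P: 2-SAT is solvable in linear time via implication-graph SCCs.
(2) is NP-complete: one of Karp's 21 NP-complete problems (with k part of the input; for any fixed constant k it is in P).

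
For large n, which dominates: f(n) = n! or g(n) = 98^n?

f(n) = n! grows faster: n!/98^n -> infinity by Stirling.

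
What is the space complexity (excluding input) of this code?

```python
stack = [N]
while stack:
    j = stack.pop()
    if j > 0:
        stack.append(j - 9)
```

Space complexity: O(1).
Only a constant amount of auxiliary storage is used; nothing grows with n.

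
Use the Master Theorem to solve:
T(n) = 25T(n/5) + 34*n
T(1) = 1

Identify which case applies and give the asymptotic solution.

a=25, b=5, f(n)=34*n.
log_5(25) = 2 > 1.
Since f(n) = O(n^1) is polynomially smaller than n^2, Case 1 applies.
T(n) = Theta(n^2).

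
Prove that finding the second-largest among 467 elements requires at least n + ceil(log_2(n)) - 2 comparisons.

Lower bound (adversary): identifying the maximum requires 467-1 comparisons (each eliminates one candidate). Assign weight 1 to each element; on each comparison the adversary lets the heavier side win and gives it the loser's weight. The max ends with weight 467, but each comparison it wins at most doubles its weight, so the max must win >= ceil(log_2(467)) = 9 comparisons. The second-largest is one of those 9 direct losers to the max, and identifying which one is largest needs >= 9-1 further comparisons. Total >= 467-1 + 9-1 = 474.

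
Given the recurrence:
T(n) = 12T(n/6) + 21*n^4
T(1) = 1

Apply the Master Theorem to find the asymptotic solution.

a=12, b=6, f(n)=21*n^4. log_6(12) = 1.387 < 4. Case 3: T(n) = O(n^4).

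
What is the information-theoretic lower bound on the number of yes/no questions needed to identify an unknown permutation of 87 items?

There are 87! = 2107757298379527717213600518699389595229783738061356212322972511214654115727593174080683423236414793504734471782400000000000000000000 permutations. Each yes/no question gives at most 1 bit, so at least ceil(log_2(2107757298379527717213600518699389595229783738061356212322972511214654115727593174080683423236414793504734471782400000000000000000000)) = 440 questions are needed.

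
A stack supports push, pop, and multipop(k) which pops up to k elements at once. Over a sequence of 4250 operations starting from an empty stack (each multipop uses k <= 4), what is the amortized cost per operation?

Each element is pushed exactly once and popped at most once (whether by pop or as part of a multipop). So the total number of individual pops over the whole sequence is at most the number of pushes, which is at most 4250. Total work <= 2 * 4250, hence O(1) amortized per operation.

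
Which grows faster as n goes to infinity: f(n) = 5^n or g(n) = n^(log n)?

f(n) = 5^n grows faster: take logs: log(n^(log n)) = (log n)^2, log(5^n) = n log 5; n dominates (log n)^2.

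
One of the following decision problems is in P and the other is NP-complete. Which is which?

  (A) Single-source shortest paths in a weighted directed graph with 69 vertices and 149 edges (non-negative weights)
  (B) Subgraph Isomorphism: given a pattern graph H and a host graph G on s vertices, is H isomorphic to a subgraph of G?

(A) is P: Dijkstra's algorithm runs in O((V+E) log V).
(B) is NP-complete: generalizes Clique and Hamiltonian Path (pattern size is part of the input).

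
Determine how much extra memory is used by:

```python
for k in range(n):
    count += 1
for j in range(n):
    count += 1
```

Space complexity: O(1).
Only a constant amount of auxiliary storage is used; nothing grows with n.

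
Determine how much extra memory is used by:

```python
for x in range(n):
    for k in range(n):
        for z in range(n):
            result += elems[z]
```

Space complexity: O(1).
Only a constant amount of auxiliary storage is used; nothing grows with n.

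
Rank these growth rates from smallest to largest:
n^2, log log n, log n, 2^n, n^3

Ordered by growth rate: log log n < log n < n^2 < n^3 < 2^n.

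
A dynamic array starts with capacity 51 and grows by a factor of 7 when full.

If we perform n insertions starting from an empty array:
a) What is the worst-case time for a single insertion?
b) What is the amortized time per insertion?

(a) Worst-case single insertion: O(n) -- when the array is full at capacity c, the resize copies all c elements, and c can be Theta(n).
(b) Resizes happen at sizes 51, 357, 2499, ... Total copy cost for n insertions: 51 + 357 + ... = O(n) (geometric series with ratio 1/7). Amortized cost per insertion: O(n)/n = O(1).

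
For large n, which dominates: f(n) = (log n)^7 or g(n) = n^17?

g(n) = n^17 grows faster: any positive polynomial dominates any polylog.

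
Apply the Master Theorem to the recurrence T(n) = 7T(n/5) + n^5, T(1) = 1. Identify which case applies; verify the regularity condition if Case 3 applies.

a=7, b=5, f(n)=n^5.
log_5(7) = 1.209 < 5.
f(n) = Omega(n^(1.209+epsilon)) for some epsilon > 0, so Case 3 is the candidate.
Regularity: a*f(n/b) = 7*1*(n/5)^5 = (7/3125)*1*n^5 <= c*f(n) with c = 7/3125 < 1. Satisfied.
Case 3: T(n) = Theta(n^5).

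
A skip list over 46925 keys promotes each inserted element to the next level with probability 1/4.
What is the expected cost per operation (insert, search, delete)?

Expected number of levels is O(log_4(46925)) = O(log n). A search visits O(1) expected nodes per level over O(log n) levels. Insert/delete are a search plus O(1) pointer updates per level. Expected O(log n) per operation.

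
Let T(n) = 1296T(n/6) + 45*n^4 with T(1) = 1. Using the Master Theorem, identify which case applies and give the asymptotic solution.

a=1296, b=6, f(n)=45*n^4.
log_6(1296) = 4, so n^(log_b(a)) = n^4.
f(n) = Theta(n^4), so Case 2 applies.
T(n) = Theta(n^4 log n).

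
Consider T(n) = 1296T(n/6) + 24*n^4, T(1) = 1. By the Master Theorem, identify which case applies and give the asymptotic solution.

a=1296, b=6, f(n)=24*n^4.
log_6(1296) = 4, so n^(log_b(a)) = n^4.
f(n) = Theta(n^4), so Case 2 applies.
T(n) = Theta(n^4 log n).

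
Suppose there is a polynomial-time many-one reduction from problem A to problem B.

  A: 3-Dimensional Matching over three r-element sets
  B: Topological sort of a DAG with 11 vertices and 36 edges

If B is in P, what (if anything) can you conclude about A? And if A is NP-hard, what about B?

A poly-time reduction A <=_p B means any A-instance can be transformed to a B-instance in poly time.
If B is in P: compose the reduction with B's poly-time algorithm to solve A in poly time, so A is in P.
If A is NP-hard: every NP problem reduces to A, which reduces to B; composing reductions, every NP problem reduces to B, so B is NP-hard.
(Here in fact A is NP-complete and B is in P, so no such reduction is known -- its existence would imply P = NP; the analysis concerns only what the assumed reduction would or would not let you conclude.)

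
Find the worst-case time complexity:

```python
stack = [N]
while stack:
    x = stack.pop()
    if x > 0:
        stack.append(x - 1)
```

Time complexity: O(n).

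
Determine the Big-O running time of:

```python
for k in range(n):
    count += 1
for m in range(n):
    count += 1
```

Time complexity: O(n).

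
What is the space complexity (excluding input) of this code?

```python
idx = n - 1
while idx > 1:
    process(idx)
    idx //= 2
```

Space complexity: O(1).
Only a constant amount of auxiliary storage is used; nothing grows with n.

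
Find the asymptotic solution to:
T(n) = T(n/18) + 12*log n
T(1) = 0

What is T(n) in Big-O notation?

Each of the log_18(n) levels adds O(log n). T(n) = O(log^2 n).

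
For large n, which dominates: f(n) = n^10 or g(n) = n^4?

f(n) = n^10 grows faster: n^10/n^4 = n^6 -> infinity.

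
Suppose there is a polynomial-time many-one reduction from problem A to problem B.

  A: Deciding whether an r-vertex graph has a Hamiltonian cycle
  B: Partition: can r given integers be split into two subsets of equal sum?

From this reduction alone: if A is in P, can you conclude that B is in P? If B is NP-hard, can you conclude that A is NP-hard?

A poly-time reduction A <=_p B transfers tractability DOWN (B easy => A easy) and hardness UP (A hard => B hard), not the reverse.
From A in P, the reduction alone does NOT give B in P: any problem in P trivially reduces to SAT, yet SAT is not known to be in P.
From B NP-hard, the reduction alone does NOT give A NP-hard: again, easy problems reduce to hard ones.
(Here in fact A is NP-complete and B is NP-complete.)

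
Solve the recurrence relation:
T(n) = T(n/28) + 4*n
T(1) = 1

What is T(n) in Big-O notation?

Geometric series: 4*n*(1 + 1/28 + 1/28^2 + ...) = O(n). T(n) = O(n).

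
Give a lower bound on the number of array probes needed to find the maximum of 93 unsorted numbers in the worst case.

Adversary: any unprobed cell could hold a value larger than everything seen so far. If fewer than 93 cells are probed, the adversary places the max in an unprobed cell. So all 93 cells must be examined; together with 93-1 comparisons this is tight.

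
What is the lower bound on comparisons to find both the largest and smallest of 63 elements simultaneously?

Pair elements first (floor(63/2) comparisons), then find max among winners and min among losers. Total: ceil(3*63/2) - 2 = 93 comparisons.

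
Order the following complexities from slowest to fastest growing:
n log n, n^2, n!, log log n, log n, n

Ordered by growth rate: log log n < log n < n < n log n < n^2 < n!.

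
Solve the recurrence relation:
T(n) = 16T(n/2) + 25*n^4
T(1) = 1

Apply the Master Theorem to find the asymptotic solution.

a=16, b=2, f(n)=25*n^4. log_2(16) = 4. Case 2: T(n) = O(n^4 log n).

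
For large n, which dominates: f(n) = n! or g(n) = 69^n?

f(n) = n! grows faster: n!/69^n -> infinity by Stirling.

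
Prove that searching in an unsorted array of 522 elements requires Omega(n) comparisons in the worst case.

An adversary can always place the target in the last position checked. Until all 522 positions are examined, the target might be in any unchecked position. Therefore 522 comparisons are necessary.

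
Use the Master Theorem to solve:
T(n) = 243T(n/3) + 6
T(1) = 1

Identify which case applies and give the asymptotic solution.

a=243, b=3, f(n)=6.
log_3(243) = 5 > 0.
Since f(n) = O(n^0) is polynomially smaller than n^5, Case 1 applies.
T(n) = Theta(n^5).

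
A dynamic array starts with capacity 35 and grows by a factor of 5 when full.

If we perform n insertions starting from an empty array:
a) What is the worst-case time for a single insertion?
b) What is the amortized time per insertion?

(a) Worst-case single insertion: O(n) -- when the array is full at capacity c, the resize copies all c elements, and c can be Theta(n).
(b) Resizes happen at sizes 35, 175, 875, ... Total copy cost for n insertions: 35 + 175 + ... = O(n) (geometric series with ratio 1/5). Amortized cost per insertion: O(n)/n = O(1).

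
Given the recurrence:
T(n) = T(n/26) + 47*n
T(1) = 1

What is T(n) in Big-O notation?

Geometric series: 47*n*(1 + 1/26 + 1/26^2 + ...) = O(n). T(n) = O(n).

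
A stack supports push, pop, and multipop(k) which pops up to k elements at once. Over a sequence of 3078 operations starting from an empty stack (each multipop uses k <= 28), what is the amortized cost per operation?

Each element is pushed exactly once and popped at most once (whether by pop or as part of a multipop). So the total number of individual pops over the whole sequence is at most the number of pushes, which is at most 3078. Total work <= 2 * 3078, hence O(1) amortized per operation.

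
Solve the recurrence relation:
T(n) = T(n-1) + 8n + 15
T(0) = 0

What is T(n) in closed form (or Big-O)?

Dominant term in sum is 8*sum(i, i=1..n) = 8*n*(n+1)/2 = O(n^2).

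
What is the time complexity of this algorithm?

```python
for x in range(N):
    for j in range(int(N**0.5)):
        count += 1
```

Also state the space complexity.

Time complexity: O(n * sqrt(n)).
Space complexity: O(1).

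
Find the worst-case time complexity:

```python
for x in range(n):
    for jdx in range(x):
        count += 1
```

Time complexity: O(n^2).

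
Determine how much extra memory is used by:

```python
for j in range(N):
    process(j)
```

Space complexity: O(1).
Only a constant amount of auxiliary storage is used; nothing grows with n.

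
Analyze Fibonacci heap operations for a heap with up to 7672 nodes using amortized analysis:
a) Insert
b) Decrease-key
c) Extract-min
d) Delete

Fibonacci heaps use lazy consolidation. Potential function Phi = t + 2m (t = number of trees, m = marked nodes).
- Insert: O(1) actual, Delta Phi = +1 (one new tree) => O(1) amortized.
- Decrease-key: with c cascading cuts, actual cost is O(c); Delta Phi <= c - 2(c-1) + 2 = 4 - c (c new trees; >= c-1 marks cleared; <= 1 new mark). Amortized O(c) + (4 - c) = O(1).
- Extract-min: O(D(n) + t) actual; consolidation drops t to <= D(n)+1, so Delta Phi pays for the t term. D(n) = O(log n) for n = 7672 => O(log n) amortized.
- Delete: decrease-key to -inf then extract-min = O(log n).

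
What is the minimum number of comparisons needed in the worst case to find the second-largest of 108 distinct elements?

Lower bound: finding the max needs 108-1 comparisons. By the adversary weight-doubling argument, the max must personally win >= ceil(log_2(108)) = 7 comparisons; the 2nd-largest is among those 7 losers, needing 7-1 more comparisons. Total >= 108-1 + 7-1 = 113. A balanced knockout tournament achieves this.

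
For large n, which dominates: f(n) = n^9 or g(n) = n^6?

f(n) = n^9 grows faster: n^9/n^6 = n^3 -> infinity.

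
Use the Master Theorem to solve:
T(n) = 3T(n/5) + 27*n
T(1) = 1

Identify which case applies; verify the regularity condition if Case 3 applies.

a=3, b=5, f(n)=27*n.
log_5(3) = 0.6826 < 1.
f(n) = Omega(n^(0.6826+epsilon)) for some epsilon > 0, so Case 3 is the candidate.
Regularity: a*f(n/b) = 3*27*(n/5)^1 = (3/5)*27*n^1 <= c*f(n) with c = 3/5 < 1. Satisfied.
Case 3: T(n) = Theta(n).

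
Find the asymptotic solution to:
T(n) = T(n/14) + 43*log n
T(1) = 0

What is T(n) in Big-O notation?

Each of the log_14(n) levels adds O(log n). T(n) = O(log^2 n).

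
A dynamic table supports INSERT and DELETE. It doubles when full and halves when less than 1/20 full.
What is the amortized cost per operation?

Using potential function Phi = |2*num_items - table_size| when load > 1/2, and Phi = table_size/2 - num_items otherwise. The gap of 1/20 vs 1/2 for shrinking prevents thrashing. Both insert and delete have O(1) amortized cost.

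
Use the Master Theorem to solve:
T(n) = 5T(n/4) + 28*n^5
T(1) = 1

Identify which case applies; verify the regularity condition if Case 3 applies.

a=5, b=4, f(n)=28*n^5.
log_4(5) = 1.161 < 5.
f(n) = Omega(n^(1.161+epsilon)) for some epsilon > 0, so Case 3 is the candidate.
Regularity: a*f(n/b) = 5*28*(n/4)^5 = (5/1024)*28*n^5 <= c*f(n) with c = 5/1024 < 1. Satisfied.
Case 3: T(n) = Theta(n^5).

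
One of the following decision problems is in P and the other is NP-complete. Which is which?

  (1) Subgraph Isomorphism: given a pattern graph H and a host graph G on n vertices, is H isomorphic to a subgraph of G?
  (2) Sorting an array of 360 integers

(1) is NP-complete: generalizes Clique and Hamiltonian Path (pattern size is part of the input).
(2) is P: merge sort runs in O(n log n).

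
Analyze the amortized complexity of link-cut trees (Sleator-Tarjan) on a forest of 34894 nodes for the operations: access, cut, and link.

Link-cut trees represent the forest using splay trees over preferred paths. With potential Phi = sum over nodes of log(size of virtual subtree), each access on 34894 nodes is O(log 34894) = O(log n) amortized by the splay-tree access lemma. Cut and link are O(1) plus one access.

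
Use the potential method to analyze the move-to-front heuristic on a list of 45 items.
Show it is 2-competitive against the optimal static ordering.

Let Phi = number of inversions between the MTF list and the optimal static list (0 <= Phi <= C(45,2)). Accessing an element at MTF position k and optimal position j: the move-to-front destroys all k-1 inversions in front of it that are not in front in optimal (>= k-j of them) and creates at most j-1 new ones. Amortized cost <= k + (j-1) - (k-j) = 2j - 1 <= 2 * optimal cost.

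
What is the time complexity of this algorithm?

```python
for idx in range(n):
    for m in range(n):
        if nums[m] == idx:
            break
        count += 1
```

Time complexity: O(n^2).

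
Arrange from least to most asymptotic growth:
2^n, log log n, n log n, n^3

Ordered by growth rate: log log n < n log n < n^3 < 2^n.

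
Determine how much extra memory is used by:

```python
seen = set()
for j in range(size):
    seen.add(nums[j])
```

Space complexity: O(n).
Auxiliary storage grows linearly with the input size n in the worst case.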